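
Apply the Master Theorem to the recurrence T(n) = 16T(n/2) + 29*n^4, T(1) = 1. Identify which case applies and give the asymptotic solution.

a=16, b=2, f(n)=29*n^4.
log_2(16) = 4, so n^(log_b(a)) = n^4.
f(n) = Theta(n^4), so Case 2 applies.
T(n) = Theta(n^4 log n).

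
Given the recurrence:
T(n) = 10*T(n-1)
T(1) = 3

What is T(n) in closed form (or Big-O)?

Each step multiplies by 10. T(n) = T(1)*10^(n-1) = 3*10^(n-1).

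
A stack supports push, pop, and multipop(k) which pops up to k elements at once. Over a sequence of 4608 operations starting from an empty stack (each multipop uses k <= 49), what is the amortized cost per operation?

Each element is pushed exactly once and popped at most once (whether by pop or as part of a multipop). So the total number of individual pops over the whole sequence is at most the number of pushes, which is at most 4608. Total work <= 2 * 4608, hence O(1) amortized per operation.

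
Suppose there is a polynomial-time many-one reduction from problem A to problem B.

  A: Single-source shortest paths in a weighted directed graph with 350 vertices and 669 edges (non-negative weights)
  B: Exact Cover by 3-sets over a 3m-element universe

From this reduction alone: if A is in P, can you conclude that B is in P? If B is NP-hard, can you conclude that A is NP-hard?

A poly-time reduction A <=_p B transfers tractability DOWN (B easy => A easy) and hardness UP (A hard => B hard), not the reverse.
From A in P, the reduction alone does NOT give B in P: any problem in P trivially reduces to SAT, yet SAT is not known to be in P.
From B NP-hard, the reduction alone does NOT give A NP-hard: again, easy problems reduce to hard ones.
(Here in fact A is P and B is NP-complete.)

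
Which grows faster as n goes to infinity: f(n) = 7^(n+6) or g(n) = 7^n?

f(n) = 7^(n+6) and g(n) = 7^n are Theta of each other: 7^(n+6) = 7^6 * 7^n = Theta(7^n).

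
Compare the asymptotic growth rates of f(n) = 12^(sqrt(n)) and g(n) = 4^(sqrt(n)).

f(n) = 12^(sqrt(n)) grows faster: ratio is (12/4)^(sqrt(n)) -> infinity since 12/4 > 1.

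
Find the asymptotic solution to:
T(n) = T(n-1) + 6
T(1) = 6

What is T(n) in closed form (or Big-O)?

Unrolling: T(n) = T(n-1) + 6 = T(n-2) + 2*6 = ... = T(1) + (n-1)*6 = 6 + (n-1)*6 = 6n.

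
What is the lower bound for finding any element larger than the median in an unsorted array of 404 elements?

To find an element larger than the median of 404 elements, we must see Omega(n) elements. Without seeing enough elements, an adversary can make any unseen element the median.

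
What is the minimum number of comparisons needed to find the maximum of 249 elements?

Finding the maximum requires 248 comparisons. Each comparison eliminates exactly one candidate. With 249 candidates, we need 248 eliminations.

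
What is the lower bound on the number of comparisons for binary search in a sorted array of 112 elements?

With 112 possible positions, we need at least ceil(log_2(112)) = 7 comparisons. Each comparison splits the remaining candidates by at most half.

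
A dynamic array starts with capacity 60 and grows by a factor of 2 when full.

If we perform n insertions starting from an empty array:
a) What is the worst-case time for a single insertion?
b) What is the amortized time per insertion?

(a) Worst-case single insertion: O(n) -- when the array is full at capacity c, the resize copies all c elements, and c can be Theta(n).
(b) Resizes happen at sizes 60, 120, 240, ... Total copy cost for n insertions: 60 + 120 + ... = O(n) (geometric series with ratio 1/2). Amortized cost per insertion: O(n)/n = O(1).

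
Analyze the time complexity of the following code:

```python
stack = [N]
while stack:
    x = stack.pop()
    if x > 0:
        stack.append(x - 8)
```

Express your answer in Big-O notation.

Time complexity: O(n).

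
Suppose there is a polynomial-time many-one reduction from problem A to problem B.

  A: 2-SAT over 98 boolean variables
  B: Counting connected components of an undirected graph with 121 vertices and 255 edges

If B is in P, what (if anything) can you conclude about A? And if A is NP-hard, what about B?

A poly-time reduction A <=_p B means any A-instance can be transformed to a B-instance in poly time.
If B is in P: compose the reduction with B's poly-time algorithm to solve A in poly time, so A is in P.
If A is NP-hard: every NP problem reduces to A, which reduces to B; composing reductions, every NP problem reduces to B, so B is NP-hard.
(Here in fact A is P and B is P.)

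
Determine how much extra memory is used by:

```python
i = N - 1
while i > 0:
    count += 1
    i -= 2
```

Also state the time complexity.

Space complexity: O(1).
Only a constant amount of auxiliary storage is used; nothing grows with n.
Time complexity: O(n).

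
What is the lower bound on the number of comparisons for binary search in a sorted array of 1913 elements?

With 1913 possible positions, we need at least ceil(log_2(1913)) = 11 comparisons. Each comparison splits the remaining candidates by at most half.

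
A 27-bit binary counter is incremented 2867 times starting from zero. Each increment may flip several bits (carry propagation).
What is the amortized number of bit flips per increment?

Bit i flips on every 2^i-th increment, so over 2867 increments bit i flips floor(2867/2^i) times. Summing over i: total flips < 2 * 2867. Amortized: < 2 = O(1) per increment.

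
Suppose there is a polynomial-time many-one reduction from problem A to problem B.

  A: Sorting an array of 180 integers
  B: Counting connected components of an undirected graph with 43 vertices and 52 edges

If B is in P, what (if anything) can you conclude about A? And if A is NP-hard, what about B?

A poly-time reduction A <=_p B means any A-instance can be transformed to a B-instance in poly time.
If B is in P: compose the reduction with B's poly-time algorithm to solve A in poly time, so A is in P.
If A is NP-hard: every NP problem reduces to A, which reduces to B; composing reductions, every NP problem reduces to B, so B is NP-hard.
(Here in fact A is P and B is P.)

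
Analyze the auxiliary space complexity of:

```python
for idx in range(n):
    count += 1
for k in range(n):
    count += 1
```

Space complexity: O(1).
Only a constant amount of auxiliary storage is used; nothing grows with n.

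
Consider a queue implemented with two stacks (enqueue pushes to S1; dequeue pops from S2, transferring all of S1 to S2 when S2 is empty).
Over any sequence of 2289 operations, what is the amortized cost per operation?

Each element is pushed to S1 once, popped once, pushed to S2 once, and popped once: 4 unit operations over its lifetime. Over 2289 operations the total work is O(2289). Amortized O(1) per enqueue/dequeue.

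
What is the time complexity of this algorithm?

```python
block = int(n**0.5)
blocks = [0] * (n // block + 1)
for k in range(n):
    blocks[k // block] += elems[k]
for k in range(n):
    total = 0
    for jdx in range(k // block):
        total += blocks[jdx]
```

Time complexity: O(n * sqrt(n)).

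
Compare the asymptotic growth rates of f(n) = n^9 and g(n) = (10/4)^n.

g(n) = (10/4)^n grows faster: (10/4)^n is exponential with base 10/4 > 1, dominating every polynomial.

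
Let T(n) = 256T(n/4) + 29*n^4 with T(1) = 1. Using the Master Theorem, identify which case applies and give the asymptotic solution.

a=256, b=4, f(n)=29*n^4.
log_4(256) = 4, so n^(log_b(a)) = n^4.
f(n) = Theta(n^4), so Case 2 applies.
T(n) = Theta(n^4 log n).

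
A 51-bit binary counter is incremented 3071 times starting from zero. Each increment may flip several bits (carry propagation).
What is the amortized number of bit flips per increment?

Bit i flips on every 2^i-th increment, so over 3071 increments bit i flips floor(3071/2^i) times. Summing over i: total flips < 2 * 3071. Amortized: < 2 = O(1) per increment.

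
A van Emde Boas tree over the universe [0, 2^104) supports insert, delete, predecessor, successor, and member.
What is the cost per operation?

vEB recursively partitions [0, 20282409603651670423947251286016) into sqrt(u) clusters of size sqrt(u). Each operation recurses into either one cluster or the summary, never both: T(u) = T(sqrt(u)) + O(1) => T(u) = O(log log u) = O(log 104). This is worst-case, not just amortized.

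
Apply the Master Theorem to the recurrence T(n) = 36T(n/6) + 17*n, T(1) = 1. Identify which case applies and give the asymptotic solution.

a=36, b=6, f(n)=17*n.
log_6(36) = 2 > 1.
Since f(n) = O(n^1) is polynomially smaller than n^2, Case 1 applies.
T(n) = Theta(n^2).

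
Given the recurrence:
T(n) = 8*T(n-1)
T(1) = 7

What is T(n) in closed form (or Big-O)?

Each step multiplies by 8. T(n) = T(1)*8^(n-1) = 7*8^(n-1).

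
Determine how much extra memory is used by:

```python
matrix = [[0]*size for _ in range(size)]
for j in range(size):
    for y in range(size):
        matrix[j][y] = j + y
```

Space complexity: O(n^2).
A 2D structure of size n x n is allocated.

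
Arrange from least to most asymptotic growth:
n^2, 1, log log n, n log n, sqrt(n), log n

Ordered by growth rate: 1 < log log n < log n < sqrt(n) < n log n < n^2.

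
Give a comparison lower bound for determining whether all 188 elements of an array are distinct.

In the algebraic decision-tree model, the YES region for element distinctness on 188 elements has 188! connected components (one per ordering). Ben-Or's theorem then gives a lower bound of Omega(log(n!)) = Omega(n log n).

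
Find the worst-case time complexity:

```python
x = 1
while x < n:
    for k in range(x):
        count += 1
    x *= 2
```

Time complexity: O(n).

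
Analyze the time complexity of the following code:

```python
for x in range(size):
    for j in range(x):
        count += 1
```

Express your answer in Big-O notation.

Time complexity: O(n^2).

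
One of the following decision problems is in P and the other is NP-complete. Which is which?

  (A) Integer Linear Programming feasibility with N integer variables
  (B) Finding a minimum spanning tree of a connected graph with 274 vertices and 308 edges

(A) is NP-complete: ILP feasibility is NP-complete (LP relaxation is in P).
(B) is P: Kruskal's / Prim's algorithms run in polynomial time.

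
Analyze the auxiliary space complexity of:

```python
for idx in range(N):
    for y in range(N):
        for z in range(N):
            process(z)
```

Space complexity: O(1).
Only a constant amount of auxiliary storage is used; nothing grows with n.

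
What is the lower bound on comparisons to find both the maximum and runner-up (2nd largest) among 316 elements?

Lower bound: finding the max needs 316-1 comparisons. By an adversary weight-doubling argument, the maximum element must personally win at least ceil(log_2(316)) = 9 comparisons in any correct algorithm. The 2nd largest is among those 9 direct losers, and distinguishing it requires 9-1 more comparisons. Total >= 316-1 + 9-1 = 323. A balanced tournament achieves this bound exactly.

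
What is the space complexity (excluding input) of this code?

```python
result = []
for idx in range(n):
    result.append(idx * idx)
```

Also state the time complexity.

Space complexity: O(n).
Auxiliary storage grows linearly with the input size n in the worst case.
Time complexity: O(n).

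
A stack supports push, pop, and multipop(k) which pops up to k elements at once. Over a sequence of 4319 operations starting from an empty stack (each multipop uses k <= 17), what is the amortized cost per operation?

Each element is pushed exactly once and popped at most once (whether by pop or as part of a multipop). So the total number of individual pops over the whole sequence is at most the number of pushes, which is at most 4319. Total work <= 2 * 4319, hence O(1) amortized per operation.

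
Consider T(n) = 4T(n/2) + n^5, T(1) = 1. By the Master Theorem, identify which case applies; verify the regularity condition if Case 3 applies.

a=4, b=2, f(n)=n^5.
log_2(4) = 2 < 5.
f(n) = Omega(n^(2+epsilon)) for some epsilon > 0, so Case 3 is the candidate.
Regularity: a*f(n/b) = 4*1*(n/2)^5 = (4/32)*1*n^5 <= c*f(n) with c = 4/32 < 1. Satisfied.
Case 3: T(n) = Theta(n^5).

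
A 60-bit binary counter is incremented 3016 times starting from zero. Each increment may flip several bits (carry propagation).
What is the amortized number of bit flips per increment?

Bit i flips on every 2^i-th increment, so over 3016 increments bit i flips floor(3016/2^i) times. Summing over i: total flips < 2 * 3016. Amortized: < 2 = O(1) per increment.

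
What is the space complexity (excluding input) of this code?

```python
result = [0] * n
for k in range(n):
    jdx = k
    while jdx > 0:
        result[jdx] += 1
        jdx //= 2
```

Space complexity: O(n).
Auxiliary storage grows linearly with the input size n in the worst case.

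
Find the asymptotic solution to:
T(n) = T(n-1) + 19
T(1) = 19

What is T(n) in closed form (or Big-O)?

Unrolling: T(n) = T(n-1) + 19 = T(n-2) + 2*19 = ... = T(1) + (n-1)*19 = 19 + (n-1)*19 = 19n.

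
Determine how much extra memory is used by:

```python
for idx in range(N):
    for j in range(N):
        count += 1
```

Space complexity: O(1).
Only a constant amount of auxiliary storage is used; nothing grows with n.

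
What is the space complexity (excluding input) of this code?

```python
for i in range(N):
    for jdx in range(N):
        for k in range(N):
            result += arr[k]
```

Space complexity: O(1).
Only a constant amount of auxiliary storage is used; nothing grows with n.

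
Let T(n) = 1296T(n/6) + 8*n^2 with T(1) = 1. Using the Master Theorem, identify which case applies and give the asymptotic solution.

a=1296, b=6, f(n)=8*n^2.
log_6(1296) = 4 > 2.
Since f(n) = O(n^2) is polynomially smaller than n^4, Case 1 applies.
T(n) = Theta(n^4).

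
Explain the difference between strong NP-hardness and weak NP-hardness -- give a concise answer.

A problem is strongly NP-hard if it remains NP-hard even when all numbers in the input are bounded by a polynomial in the input length. A weakly NP-hard problem admits a pseudopolynomial algorithm. Subset Sum is weakly NP-hard (has O(nW) DP). 3-SAT is strongly NP-hard (no numeric parameters).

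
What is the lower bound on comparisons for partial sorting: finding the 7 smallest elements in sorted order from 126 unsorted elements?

Finding 7 smallest of 126 in sorted order: Omega(126) to identify the 7 smallest, plus Omega(7 log 7) to sort them. Total: Omega(n + k log k).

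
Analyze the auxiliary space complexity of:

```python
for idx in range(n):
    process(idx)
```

Space complexity: O(1).
Only a constant amount of auxiliary storage is used; nothing grows with n.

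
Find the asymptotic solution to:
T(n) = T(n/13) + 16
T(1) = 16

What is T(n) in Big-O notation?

Each step divides n by 13 and adds 16. After log_13(n) steps, T(n) = O(log n).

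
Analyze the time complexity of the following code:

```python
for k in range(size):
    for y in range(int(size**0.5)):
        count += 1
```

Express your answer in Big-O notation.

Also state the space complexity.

Time complexity: O(n * sqrt(n)).
Space complexity: O(1).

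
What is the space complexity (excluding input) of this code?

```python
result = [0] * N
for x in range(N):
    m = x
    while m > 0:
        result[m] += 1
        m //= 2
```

Space complexity: O(n).
Auxiliary storage grows linearly with the input size n in the worst case.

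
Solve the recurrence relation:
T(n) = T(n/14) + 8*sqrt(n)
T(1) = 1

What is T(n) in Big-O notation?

Each level contributes sqrt(n/14^k). Geometric series with ratio 1/sqrt(14) < 1 sums to O(sqrt(n)).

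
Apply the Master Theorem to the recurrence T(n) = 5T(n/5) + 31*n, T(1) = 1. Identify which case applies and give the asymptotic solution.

a=5, b=5, f(n)=31*n.
log_5(5) = 1, so n^(log_b(a)) = n.
f(n) = Theta(n), so Case 2 applies.
T(n) = Theta(n log n).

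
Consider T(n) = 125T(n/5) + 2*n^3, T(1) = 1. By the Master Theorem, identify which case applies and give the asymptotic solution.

a=125, b=5, f(n)=2*n^3.
log_5(125) = 3, so n^(log_b(a)) = n^3.
f(n) = Theta(n^3), so Case 2 applies.
T(n) = Theta(n^3 log n).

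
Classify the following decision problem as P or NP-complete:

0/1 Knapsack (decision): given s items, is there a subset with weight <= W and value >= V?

This problem is NP-complete: reduces from Subset Sum.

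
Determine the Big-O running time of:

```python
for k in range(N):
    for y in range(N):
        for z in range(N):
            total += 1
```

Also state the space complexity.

Time complexity: O(n^3).
Space complexity: O(1).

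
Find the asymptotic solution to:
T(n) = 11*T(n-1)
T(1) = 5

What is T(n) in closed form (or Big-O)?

Each step multiplies by 11. T(n) = T(1)*11^(n-1) = 5*11^(n-1).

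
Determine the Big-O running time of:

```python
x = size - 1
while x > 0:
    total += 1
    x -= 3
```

Time complexity: O(n).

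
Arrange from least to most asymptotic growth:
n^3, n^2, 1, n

Ordered by growth rate: 1 < n < n^2 < n^3.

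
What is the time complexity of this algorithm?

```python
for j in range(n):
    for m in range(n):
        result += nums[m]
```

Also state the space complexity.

Time complexity: O(n^2).
Space complexity: O(1).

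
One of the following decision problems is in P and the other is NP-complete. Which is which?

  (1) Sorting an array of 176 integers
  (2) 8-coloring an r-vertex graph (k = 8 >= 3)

(1) is P: merge sort runs in O(n log n).
(2) is NP-complete: graph k-coloring for k>=3 is NP-complete by reduction from 3-SAT.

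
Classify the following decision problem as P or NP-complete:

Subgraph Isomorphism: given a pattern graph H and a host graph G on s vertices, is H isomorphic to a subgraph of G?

This problem is NP-complete: generalizes Clique and Hamiltonian Path (pattern size is part of the input).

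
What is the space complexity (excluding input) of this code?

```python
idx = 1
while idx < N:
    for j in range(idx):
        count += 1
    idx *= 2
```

Space complexity: O(1).
Only a constant amount of auxiliary storage is used; nothing grows with n.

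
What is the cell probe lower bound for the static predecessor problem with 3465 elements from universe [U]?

The Patrascu-Thorup lower bound shows any data structure on n = 3465 elements using O(n * polylog(n)) space requires Omega(log log U) query time. van Emde Boas trees achieve O(log log U) with O(U) space.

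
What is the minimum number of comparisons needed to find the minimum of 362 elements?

Finding the minimum requires 361 comparisons, identical reasoning to finding the maximum. Each comparison eliminates one candidate.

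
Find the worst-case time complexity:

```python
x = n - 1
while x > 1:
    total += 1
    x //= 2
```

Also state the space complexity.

Time complexity: O(log n).
Space complexity: O(1).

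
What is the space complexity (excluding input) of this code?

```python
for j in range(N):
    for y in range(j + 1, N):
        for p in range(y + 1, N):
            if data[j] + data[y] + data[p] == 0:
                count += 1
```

Space complexity: O(1).
Only a constant amount of auxiliary storage is used; nothing grows with n.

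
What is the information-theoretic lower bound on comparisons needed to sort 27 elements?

There are 27! = 10888869450418352160768000000 possible orderings. Each comparison gives 1 bit. We need at least ceil(log_2(10888869450418352160768000000)) = 94 comparisons.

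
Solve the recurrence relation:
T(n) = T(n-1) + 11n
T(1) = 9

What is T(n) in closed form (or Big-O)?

Unrolling: T(n) = 9 + 11*(2 + 3 + ... + n) = 9 + 11*(n(n+1)/2 - 1) = O(n^2).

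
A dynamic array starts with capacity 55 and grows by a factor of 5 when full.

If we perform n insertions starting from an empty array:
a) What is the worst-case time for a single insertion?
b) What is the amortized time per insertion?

(a) Worst-case single insertion: O(n) -- when the array is full at capacity c, the resize copies all c elements, and c can be Theta(n).
(b) Resizes happen at sizes 55, 275, 1375, ... Total copy cost for n insertions: 55 + 275 + ... = O(n) (geometric series with ratio 1/5). Amortized cost per insertion: O(n)/n = O(1).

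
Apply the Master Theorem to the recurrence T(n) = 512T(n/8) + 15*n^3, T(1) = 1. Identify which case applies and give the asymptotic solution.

a=512, b=8, f(n)=15*n^3.
log_8(512) = 3, so n^(log_b(a)) = n^3.
f(n) = Theta(n^3), so Case 2 applies.
T(n) = Theta(n^3 log n).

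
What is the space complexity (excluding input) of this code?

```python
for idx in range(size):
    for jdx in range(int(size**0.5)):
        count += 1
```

Space complexity: O(1).
Only a constant amount of auxiliary storage is used; nothing grows with n.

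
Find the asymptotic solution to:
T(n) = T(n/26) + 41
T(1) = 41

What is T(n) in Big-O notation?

Each step divides n by 26 and adds 41. After log_26(n) steps, T(n) = O(log n).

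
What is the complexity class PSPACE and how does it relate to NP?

PSPACE is the class of problems solvable with polynomial space. NP is a subset of PSPACE (a poly-space machine can enumerate all certificates). PSPACE-complete problems include QBF (quantified Boolean formulas) and generalized games. It is unknown whether NP = PSPACE.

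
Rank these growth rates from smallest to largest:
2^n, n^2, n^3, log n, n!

Ordered by growth rate: log n < n^2 < n^3 < 2^n < n!.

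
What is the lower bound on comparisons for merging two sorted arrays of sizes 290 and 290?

Adversary argument: with sizes 290 and 290 (differing by at most 1), interleave the two arrays so that every consecutive pair in the output comes from different inputs. Then each of the 579 adjacent output pairs must be directly compared, or the algorithm cannot determine their relative order. So 579 comparisons are necessary; standard merge achieves this.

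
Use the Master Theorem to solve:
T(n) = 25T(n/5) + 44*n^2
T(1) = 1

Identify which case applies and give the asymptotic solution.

a=25, b=5, f(n)=44*n^2.
log_5(25) = 2, so n^(log_b(a)) = n^2.
f(n) = Theta(n^2), so Case 2 applies.
T(n) = Theta(n^2 log n).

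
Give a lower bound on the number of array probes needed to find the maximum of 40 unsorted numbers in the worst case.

Adversary: any unprobed cell could hold a value larger than everything seen so far. If fewer than 40 cells are probed, the adversary places the max in an unprobed cell. So all 40 cells must be examined; together with 40-1 comparisons this is tight.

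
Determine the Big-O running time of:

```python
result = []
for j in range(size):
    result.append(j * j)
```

Time complexity: O(n).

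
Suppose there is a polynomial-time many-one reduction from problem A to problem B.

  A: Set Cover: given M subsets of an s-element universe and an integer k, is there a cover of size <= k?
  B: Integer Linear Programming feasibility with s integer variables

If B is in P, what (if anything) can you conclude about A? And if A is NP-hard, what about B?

A poly-time reduction A <=_p B means any A-instance can be transformed to a B-instance in poly time.
If B is in P: compose the reduction with B's poly-time algorithm to solve A in poly time, so A is in P.
If A is NP-hard: every NP problem reduces to A, which reduces to B; composing reductions, every NP problem reduces to B, so B is NP-hard.
(Here in fact A is NP-complete and B is NP-complete.)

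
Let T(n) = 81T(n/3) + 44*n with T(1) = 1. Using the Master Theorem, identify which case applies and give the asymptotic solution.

a=81, b=3, f(n)=44*n.
log_3(81) = 4 > 1.
Since f(n) = O(n^1) is polynomially smaller than n^4, Case 1 applies.
T(n) = Theta(n^4).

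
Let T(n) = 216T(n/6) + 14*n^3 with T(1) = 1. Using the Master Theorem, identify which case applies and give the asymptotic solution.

a=216, b=6, f(n)=14*n^3.
log_6(216) = 3, so n^(log_b(a)) = n^3.
f(n) = Theta(n^3), so Case 2 applies.
T(n) = Theta(n^3 log n).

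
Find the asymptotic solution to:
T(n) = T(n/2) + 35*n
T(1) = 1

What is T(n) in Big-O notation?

Geometric series: 35*n*(1 + 1/2 + 1/2^2 + ...) = O(n). T(n) = O(n).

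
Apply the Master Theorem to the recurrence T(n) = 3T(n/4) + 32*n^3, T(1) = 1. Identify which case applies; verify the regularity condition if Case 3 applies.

a=3, b=4, f(n)=32*n^3.
log_4(3) = 0.7925 < 3.
f(n) = Omega(n^(0.7925+epsilon)) for some epsilon > 0, so Case 3 is the candidate.
Regularity: a*f(n/b) = 3*32*(n/4)^3 = (3/64)*32*n^3 <= c*f(n) with c = 3/64 < 1. Satisfied.
Case 3: T(n) = Theta(n^3).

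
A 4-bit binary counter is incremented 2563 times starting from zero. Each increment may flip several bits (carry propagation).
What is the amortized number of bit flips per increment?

Bit i flips on every 2^i-th increment, so over 2563 increments bit i flips floor(2563/2^i) times. Summing over i: total flips < 2 * 2563. Amortized: < 2 = O(1) per increment.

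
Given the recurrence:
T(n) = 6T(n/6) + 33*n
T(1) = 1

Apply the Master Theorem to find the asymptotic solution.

a=6, b=6, f(n)=33*n. log_6(6) = 1. Case 2: T(n) = O(n log n).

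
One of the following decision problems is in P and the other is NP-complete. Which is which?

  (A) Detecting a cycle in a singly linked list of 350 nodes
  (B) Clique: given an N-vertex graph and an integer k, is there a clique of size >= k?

(A) is P: Floyd's tortoise-and-hare runs in O(n) time, O(1) space.
(B) is NP-complete: complement of Independent Set / Vertex Cover (with k part of the input).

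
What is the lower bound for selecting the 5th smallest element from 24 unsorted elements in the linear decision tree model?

Selecting the 5th smallest of 24 elements requires Omega(n) comparisons. Every element must be compared at least once. The BFPRT algorithm achieves O(n), making this tight.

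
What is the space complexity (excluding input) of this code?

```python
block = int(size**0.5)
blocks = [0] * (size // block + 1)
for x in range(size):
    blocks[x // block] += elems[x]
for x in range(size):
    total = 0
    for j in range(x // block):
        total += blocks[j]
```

Space complexity: O(sqrt(n)).
Storage scales with sqrt(n).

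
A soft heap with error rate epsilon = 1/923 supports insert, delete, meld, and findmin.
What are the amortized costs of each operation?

Soft heaps (Chazelle) allow up to an epsilon = 1/923 fraction of elements to have corrupted (raised) keys. Insert is O(log(1/epsilon)) = O(log 923) amortized -- the structure maintains heap-ordered binary trees of rank bounded by O(log(1/epsilon)). Meld concatenates root lists: O(1) amortized. Delete and findmin are O(1) amortized.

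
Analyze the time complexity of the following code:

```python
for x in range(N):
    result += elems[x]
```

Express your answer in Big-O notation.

Time complexity: O(n).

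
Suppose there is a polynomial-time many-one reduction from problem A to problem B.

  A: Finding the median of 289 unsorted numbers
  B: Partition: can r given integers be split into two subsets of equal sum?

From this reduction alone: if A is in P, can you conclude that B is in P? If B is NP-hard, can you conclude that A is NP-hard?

A poly-time reduction A <=_p B transfers tractability DOWN (B easy => A easy) and hardness UP (A hard => B hard), not the reverse.
From A in P, the reduction alone does NOT give B in P: any problem in P trivially reduces to SAT, yet SAT is not known to be in P.
From B NP-hard, the reduction alone does NOT give A NP-hard: again, easy problems reduce to hard ones.
(Here in fact A is P and B is NP-complete.)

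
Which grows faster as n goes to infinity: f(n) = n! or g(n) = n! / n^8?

f(n) = n! grows faster: the ratio n!/(n!/n^8) = n^8 -> infinity.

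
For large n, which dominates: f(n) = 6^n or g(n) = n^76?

f(n) = 6^n grows faster: any exponential with base > 1 dominates every polynomial.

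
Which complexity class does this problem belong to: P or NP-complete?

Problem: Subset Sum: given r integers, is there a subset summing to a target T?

This problem is NP-complete: one of Karp's 21 NP-complete problems.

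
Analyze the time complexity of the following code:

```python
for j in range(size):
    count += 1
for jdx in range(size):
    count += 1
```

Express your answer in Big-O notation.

Time complexity: O(n).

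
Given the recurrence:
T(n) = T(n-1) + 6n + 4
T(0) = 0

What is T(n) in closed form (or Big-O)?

Dominant term in sum is 6*sum(i, i=1..n) = 6*n*(n+1)/2 = O(n^2).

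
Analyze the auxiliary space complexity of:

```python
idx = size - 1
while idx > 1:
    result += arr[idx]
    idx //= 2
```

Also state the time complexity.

Space complexity: O(1).
Only a constant amount of auxiliary storage is used; nothing grows with n.
Time complexity: O(log n).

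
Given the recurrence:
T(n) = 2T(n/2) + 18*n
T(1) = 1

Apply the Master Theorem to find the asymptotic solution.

a=2, b=2, f(n)=18*n. log_2(2) = 1. Case 2: T(n) = O(n log n).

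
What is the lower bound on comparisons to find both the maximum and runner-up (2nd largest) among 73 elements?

Lower bound: finding the max needs 73-1 comparisons. By an adversary weight-doubling argument, the maximum element must personally win at least ceil(log_2(73)) = 7 comparisons in any correct algorithm. The 2nd largest is among those 7 direct losers, and distinguishing it requires 7-1 more comparisons. Total >= 73-1 + 7-1 = 78. A balanced tournament achieves this bound exactly.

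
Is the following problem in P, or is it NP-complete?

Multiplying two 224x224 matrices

This problem is in P: the schoolbook algorithm runs in O(n^3).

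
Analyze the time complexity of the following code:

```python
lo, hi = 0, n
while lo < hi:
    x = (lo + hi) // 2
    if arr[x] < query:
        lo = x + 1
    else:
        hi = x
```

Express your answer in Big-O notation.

Time complexity: O(log n).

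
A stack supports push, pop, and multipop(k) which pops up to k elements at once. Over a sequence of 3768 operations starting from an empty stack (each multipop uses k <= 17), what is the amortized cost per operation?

Each element is pushed exactly once and popped at most once (whether by pop or as part of a multipop). So the total number of individual pops over the whole sequence is at most the number of pushes, which is at most 3768. Total work <= 2 * 3768, hence O(1) amortized per operation.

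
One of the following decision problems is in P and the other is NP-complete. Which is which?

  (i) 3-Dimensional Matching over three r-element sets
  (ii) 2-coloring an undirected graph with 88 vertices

(i) is NP-complete: one of Karp's 21 NP-complete problems.
(ii) is P: 2-coloring is bipartiteness testing via BFS, O(V+E).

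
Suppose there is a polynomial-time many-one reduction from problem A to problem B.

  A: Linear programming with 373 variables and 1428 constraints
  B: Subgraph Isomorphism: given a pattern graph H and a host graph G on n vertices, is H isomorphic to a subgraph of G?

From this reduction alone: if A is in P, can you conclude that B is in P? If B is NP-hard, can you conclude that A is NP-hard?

A poly-time reduction A <=_p B transfers tractability DOWN (B easy => A easy) and hardness UP (A hard => B hard), not the reverse.
From A in P, the reduction alone does NOT give B in P: any problem in P trivially reduces to SAT, yet SAT is not known to be in P.
From B NP-hard, the reduction alone does NOT give A NP-hard: again, easy problems reduce to hard ones.
(Here in fact A is P and B is NP-complete.)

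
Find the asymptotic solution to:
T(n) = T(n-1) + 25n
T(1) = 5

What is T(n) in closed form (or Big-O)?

Unrolling: T(n) = 5 + 25*(2 + 3 + ... + n) = 5 + 25*(n(n+1)/2 - 1) = O(n^2).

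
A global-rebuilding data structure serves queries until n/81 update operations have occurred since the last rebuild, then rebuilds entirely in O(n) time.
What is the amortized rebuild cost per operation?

The O(n) rebuild is triggered by n/81 operations, so each contributes O(n)/(n/81) = O(81) = O(1) to the rebuild cost.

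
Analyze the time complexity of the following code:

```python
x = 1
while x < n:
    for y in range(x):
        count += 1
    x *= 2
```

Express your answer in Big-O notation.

Time complexity: O(n).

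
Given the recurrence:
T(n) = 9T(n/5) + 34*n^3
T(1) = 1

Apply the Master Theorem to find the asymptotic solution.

a=9, b=5, f(n)=34*n^3. log_5(9) = 1.365 < 3. Case 3: T(n) = O(n^3).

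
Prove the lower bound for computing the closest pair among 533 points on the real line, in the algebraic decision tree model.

Reduction from element distinctness: given 533 reals, the closest-pair distance is 0 iff two are equal. Element distinctness has an Omega(n log n) lower bound in the algebraic decision tree model (Ben-Or). Therefore closest pair on a line also requires Omega(n log n). Sorting then a linear scan achieves this.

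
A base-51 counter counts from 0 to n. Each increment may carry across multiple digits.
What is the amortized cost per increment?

Digit at position i changes every 51^i increments. Total digit changes over n increments: n * 51/(51-1) = O(n). Amortized: O(1).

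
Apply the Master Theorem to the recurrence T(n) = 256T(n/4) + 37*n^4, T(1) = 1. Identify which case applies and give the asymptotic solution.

a=256, b=4, f(n)=37*n^4.
log_4(256) = 4, so n^(log_b(a)) = n^4.
f(n) = Theta(n^4), so Case 2 applies.
T(n) = Theta(n^4 log n).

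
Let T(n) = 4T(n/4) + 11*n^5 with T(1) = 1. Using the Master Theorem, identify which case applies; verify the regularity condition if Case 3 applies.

a=4, b=4, f(n)=11*n^5.
log_4(4) = 1 < 5.
f(n) = Omega(n^(1+epsilon)) for some epsilon > 0, so Case 3 is the candidate.
Regularity: a*f(n/b) = 4*11*(n/4)^5 = (4/1024)*11*n^5 <= c*f(n) with c = 4/1024 < 1. Satisfied.
Case 3: T(n) = Theta(n^5).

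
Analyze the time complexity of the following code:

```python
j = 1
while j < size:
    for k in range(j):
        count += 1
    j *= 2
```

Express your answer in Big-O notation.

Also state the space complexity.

Time complexity: O(n).
Space complexity: O(1).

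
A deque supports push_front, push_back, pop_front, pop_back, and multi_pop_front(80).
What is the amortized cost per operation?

Assign 2 credits to each push operation. A pop uses 1 saved credit. multi_pop_front(80) uses up to 80 saved credits from previous pushes. Credits never go negative. Amortized cost is O(1).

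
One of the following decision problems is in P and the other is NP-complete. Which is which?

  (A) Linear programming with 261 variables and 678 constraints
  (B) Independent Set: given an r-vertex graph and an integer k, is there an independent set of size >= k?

(A) is P: the ellipsoid and interior-point methods run in polynomial time.
(B) is NP-complete: complement of Clique (with k part of the input).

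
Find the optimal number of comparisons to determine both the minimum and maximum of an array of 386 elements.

Naive approach: 770 comparisons (385 for max + 385 for min).
Optimal: Compare elements in pairs first (floor(n/2) = 193 comparisons), then find max among winners and min among losers (192 comparisons each).
Total: ceil(3n/2) - 2 = 577 comparisons. An adversary argument shows this is also a lower bound.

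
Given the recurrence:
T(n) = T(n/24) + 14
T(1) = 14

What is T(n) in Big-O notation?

Each step divides n by 24 and adds 14. After log_24(n) steps, T(n) = O(log n).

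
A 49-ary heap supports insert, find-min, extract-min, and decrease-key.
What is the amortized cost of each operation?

The 49-ary heap has height O(log_49 n). Insert sifts up: O(log_49 n). Find-min reads the root: O(1). Extract-min sifts down comparing 49 children per level: O(49 * log_49 n). Decrease-key sifts up: O(log_49 n).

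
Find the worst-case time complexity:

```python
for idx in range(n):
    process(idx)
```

Time complexity: O(n).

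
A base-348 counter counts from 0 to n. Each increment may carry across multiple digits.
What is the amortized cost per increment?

Digit at position i changes every 348^i increments. Total digit changes over n increments: n * 348/(348-1) = O(n). Amortized: O(1).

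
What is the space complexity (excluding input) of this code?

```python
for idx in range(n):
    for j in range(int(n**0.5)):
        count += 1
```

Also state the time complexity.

Space complexity: O(1).
Only a constant amount of auxiliary storage is used; nothing grows with n.
Time complexity: O(n * sqrt(n)).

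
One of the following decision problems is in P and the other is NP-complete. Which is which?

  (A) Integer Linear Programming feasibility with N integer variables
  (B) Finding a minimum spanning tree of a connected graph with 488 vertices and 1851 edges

(A) is NP-complete: ILP feasibility is NP-complete (LP relaxation is in P).
(B) is P: Kruskal's / Prim's algorithms run in polynomial time.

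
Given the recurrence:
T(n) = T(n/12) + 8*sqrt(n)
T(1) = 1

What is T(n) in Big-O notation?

Each level contributes sqrt(n/12^k). Geometric series with ratio 1/sqrt(12) < 1 sums to O(sqrt(n)).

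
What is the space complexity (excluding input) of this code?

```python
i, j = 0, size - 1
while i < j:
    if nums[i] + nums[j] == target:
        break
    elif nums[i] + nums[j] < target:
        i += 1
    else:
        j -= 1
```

Space complexity: O(1).
Only a constant amount of auxiliary storage is used; nothing grows with n.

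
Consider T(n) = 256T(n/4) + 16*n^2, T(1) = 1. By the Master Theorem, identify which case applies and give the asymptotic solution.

a=256, b=4, f(n)=16*n^2.
log_4(256) = 4 > 2.
Since f(n) = O(n^2) is polynomially smaller than n^4, Case 1 applies.
T(n) = Theta(n^4).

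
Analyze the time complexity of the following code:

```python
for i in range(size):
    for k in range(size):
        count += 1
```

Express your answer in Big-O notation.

Time complexity: O(n^2).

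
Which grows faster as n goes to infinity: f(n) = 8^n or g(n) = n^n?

g(n) = n^n grows faster: n^n / 8^n = (n/8)^n -> infinity once n > 8.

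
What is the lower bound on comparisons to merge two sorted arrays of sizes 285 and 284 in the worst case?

Adversary: with |285 - 284| <= 1 the inputs can be fully interleaved so that every adjacent pair in the merged output comes from different arrays. Then each of the 568 adjacent pairs must be directly compared, or the algorithm cannot determine their relative order. Standard merge meets this bound.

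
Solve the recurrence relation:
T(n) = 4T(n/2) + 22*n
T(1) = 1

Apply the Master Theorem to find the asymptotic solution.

a=4, b=2, f(n)=22*n. log_2(4) = 2. Case 1 of Master Theorem: T(n) = O(n^2).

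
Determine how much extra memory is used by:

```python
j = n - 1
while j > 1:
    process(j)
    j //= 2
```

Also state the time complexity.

Space complexity: O(1).
Only a constant amount of auxiliary storage is used; nothing grows with n.
Time complexity: O(log n).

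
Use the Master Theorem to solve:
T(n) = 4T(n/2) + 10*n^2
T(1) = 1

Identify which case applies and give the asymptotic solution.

a=4, b=2, f(n)=10*n^2.
log_2(4) = 2, so n^(log_b(a)) = n^2.
f(n) = Theta(n^2), so Case 2 applies.
T(n) = Theta(n^2 log n).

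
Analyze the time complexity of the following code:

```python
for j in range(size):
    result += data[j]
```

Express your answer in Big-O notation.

Time complexity: O(n).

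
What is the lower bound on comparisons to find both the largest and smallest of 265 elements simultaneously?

Pair elements first (floor(265/2) comparisons), then find max among winners and min among losers. Total: ceil(3*265/2) - 2 = 396 comparisons.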